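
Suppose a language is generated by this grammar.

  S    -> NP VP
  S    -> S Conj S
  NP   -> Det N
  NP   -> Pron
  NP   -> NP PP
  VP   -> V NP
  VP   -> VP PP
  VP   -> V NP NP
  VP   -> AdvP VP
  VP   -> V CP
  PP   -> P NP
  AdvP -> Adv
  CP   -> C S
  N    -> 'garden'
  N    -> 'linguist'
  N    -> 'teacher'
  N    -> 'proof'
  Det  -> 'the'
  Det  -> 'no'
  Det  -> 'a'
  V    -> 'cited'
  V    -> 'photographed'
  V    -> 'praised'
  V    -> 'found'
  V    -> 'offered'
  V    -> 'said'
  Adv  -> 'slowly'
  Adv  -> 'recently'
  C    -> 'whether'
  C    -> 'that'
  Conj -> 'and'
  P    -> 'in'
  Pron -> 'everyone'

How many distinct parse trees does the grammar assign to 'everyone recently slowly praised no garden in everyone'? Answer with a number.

4

Two of the 4 distinct bracketings:
[S [NP [Pron everyone]] [VP [VP [AdvP [Adv recently]] [VP [AdvP [Adv slowly]] [VP [V praised] [NP [Det no] [N garden]]]]] [PP [P in] [NP [Pron everyone]]]]]
[S [NP [Pron everyone]] [VP [AdvP [Adv recently]] [VP [VP [AdvP [Adv slowly]] [VP [V praised] [NP [Det no] [N garden]]]] [PP [P in] [NP [Pron everyone]]]]]]
The trees differ in how a recursive rule is bracketed over the same span.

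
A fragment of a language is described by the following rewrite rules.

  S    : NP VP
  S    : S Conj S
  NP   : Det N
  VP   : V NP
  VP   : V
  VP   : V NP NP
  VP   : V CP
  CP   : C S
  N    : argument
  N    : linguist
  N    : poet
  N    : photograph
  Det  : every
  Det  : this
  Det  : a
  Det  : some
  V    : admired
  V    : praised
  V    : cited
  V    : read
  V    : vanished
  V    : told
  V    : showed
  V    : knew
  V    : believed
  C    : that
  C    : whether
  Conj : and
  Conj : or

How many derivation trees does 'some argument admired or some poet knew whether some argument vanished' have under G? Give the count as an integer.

[S [S [NP [Det some] [N argument]] [VP [V admired]]] [Conj or] [S [NP [Det some] [N poet]] [VP [V knew] [CP [C whether] [S [NP [Det some] [N argument]] [VP [V vanished]]]]]]]
No rule offers an alternative attachment or grouping for any span, so this is the only derivation.

1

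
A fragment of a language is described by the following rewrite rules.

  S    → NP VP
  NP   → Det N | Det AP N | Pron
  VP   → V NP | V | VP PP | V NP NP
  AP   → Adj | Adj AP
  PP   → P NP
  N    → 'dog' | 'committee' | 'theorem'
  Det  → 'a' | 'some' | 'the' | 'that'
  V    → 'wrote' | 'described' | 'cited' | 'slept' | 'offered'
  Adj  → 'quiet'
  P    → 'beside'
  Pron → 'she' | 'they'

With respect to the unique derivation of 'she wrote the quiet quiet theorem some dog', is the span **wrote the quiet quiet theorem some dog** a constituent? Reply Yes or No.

Yes

[S [NP [Pron she]] [VP [V wrote] [NP [Det the] [AP [Adj quiet] [AP [Adj quiet]]] [N theorem]] [NP [Det some] [N dog]]]]
The words 'wrote the quiet quiet theorem some dog' are exhaustively dominated by a single VP node (built by VP → V NP NP), so they form a constituent.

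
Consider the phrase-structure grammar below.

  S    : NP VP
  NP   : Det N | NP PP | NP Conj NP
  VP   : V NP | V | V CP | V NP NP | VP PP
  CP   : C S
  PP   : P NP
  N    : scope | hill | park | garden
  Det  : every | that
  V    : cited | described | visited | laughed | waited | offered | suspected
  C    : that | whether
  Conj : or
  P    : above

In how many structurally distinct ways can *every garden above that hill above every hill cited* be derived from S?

2

The two bracketings:
[S [NP [NP [Det every] [N garden]] [PP [P above] [NP [NP [Det that] [N hill]] [PP [P above] [NP [Det every] [N hill]]]]]] [VP [V cited]]]
[S [NP [NP [NP [Det every] [N garden]] [PP [P above] [NP [Det that] [N hill]]]] [PP [P above] [NP [Det every] [N hill]]]] [VP [V cited]]]
The trees differ in how a recursive rule is bracketed over the same span.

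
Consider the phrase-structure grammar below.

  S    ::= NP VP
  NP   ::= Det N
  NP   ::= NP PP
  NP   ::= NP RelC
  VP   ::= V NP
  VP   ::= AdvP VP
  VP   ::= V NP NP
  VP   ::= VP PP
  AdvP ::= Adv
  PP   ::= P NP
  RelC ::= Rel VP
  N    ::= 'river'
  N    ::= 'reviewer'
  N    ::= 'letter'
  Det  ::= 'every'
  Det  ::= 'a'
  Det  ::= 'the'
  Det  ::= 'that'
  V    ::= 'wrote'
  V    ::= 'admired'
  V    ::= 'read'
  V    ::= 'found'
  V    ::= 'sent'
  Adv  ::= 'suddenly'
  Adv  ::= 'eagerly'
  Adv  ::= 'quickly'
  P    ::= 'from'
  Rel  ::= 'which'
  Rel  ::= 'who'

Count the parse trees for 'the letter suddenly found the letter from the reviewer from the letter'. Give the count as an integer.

9

Two of the 9 distinct bracketings:
[S [NP [Det the] [N letter]] [VP [AdvP [Adv suddenly]] [VP [V found] [NP [NP [Det the] [N letter]] [PP [P from] [NP [NP [Det the] [N reviewer]] [PP [P from] [NP [Det the] [N letter]]]]]]]]]
[S [NP [Det the] [N letter]] [VP [AdvP [Adv suddenly]] [VP [V found] [NP [NP [NP [Det the] [N letter]] [PP [P from] [NP [Det the] [N reviewer]]]] [PP [P from] [NP [Det the] [N letter]]]]]]]
The trees differ in how a recursive rule is bracketed over the same span.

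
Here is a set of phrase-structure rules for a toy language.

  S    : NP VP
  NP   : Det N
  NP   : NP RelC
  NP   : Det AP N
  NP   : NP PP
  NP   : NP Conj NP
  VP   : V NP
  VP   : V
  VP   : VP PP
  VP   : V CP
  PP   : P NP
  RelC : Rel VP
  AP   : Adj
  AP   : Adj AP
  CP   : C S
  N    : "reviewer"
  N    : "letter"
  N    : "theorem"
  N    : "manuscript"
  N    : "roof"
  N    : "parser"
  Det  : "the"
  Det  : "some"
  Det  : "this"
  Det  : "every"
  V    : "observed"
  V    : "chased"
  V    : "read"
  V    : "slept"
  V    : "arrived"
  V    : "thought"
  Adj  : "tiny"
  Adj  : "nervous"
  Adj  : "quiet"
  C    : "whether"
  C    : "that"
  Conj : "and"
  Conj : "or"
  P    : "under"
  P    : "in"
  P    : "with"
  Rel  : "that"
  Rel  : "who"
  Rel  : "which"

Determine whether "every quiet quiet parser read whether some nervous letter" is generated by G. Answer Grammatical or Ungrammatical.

Ungrammatical

For S → NP VP, the only prefix that parses as NP is 'every quiet quiet parser', but the remainder 'read whether some nervous letter' is not a VP under these rules.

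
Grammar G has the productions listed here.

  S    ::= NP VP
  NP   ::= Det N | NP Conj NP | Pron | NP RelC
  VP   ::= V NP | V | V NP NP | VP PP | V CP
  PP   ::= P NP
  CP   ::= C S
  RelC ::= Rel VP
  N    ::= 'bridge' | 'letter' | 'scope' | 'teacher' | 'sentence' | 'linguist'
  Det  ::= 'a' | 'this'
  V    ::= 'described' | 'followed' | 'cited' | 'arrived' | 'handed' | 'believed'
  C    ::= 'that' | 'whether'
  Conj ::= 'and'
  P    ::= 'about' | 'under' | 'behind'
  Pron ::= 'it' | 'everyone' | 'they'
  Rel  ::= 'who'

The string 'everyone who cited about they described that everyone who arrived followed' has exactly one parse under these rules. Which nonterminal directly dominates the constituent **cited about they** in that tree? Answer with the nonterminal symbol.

RelC

[S [NP [NP [Pron everyone]] [RelC [Rel who] [VP [VP [V cited]] [PP [P about] [NP [Pron they]]]]]] [VP [V described] [CP [C that] [S [NP [NP [Pron everyone]] [RelC [Rel who] [VP [V arrived]]]] [VP [V followed]]]]]]
The span 'cited about they' is the VP node built by VP → VP PP.
Its mother is the RelC built by RelC → Rel VP.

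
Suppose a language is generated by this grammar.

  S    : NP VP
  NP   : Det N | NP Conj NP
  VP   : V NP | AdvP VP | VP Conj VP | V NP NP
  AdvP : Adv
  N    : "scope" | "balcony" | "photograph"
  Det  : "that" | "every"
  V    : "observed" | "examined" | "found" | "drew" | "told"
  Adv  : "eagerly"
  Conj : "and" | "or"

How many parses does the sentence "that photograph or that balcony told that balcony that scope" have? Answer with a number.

[S [NP [NP [Det that] [N photograph]] [Conj or] [NP [Det that] [N balcony]]] [VP [V told] [NP [Det that] [N balcony]] [NP [Det that] [N scope]]]]
No rule offers an alternative attachment or grouping for any span, so this is the only derivation.

1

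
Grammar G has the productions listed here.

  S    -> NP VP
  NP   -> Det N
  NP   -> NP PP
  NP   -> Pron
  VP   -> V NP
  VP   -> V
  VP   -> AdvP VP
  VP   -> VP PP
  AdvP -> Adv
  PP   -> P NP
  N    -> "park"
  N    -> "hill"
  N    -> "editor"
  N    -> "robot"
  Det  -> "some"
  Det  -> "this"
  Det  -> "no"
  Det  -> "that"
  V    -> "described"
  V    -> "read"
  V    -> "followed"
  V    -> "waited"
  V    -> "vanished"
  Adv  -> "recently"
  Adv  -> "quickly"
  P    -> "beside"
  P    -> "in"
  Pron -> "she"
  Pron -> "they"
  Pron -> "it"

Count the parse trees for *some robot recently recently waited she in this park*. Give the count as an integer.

Two of the 4 distinct bracketings:
[S [NP [Det some] [N robot]] [VP [AdvP [Adv recently]] [VP [AdvP [Adv recently]] [VP [V waited] [NP [NP [Pron she]] [PP [P in] [NP [Det this] [N park]]]]]]]]
[S [NP [Det some] [N robot]] [VP [AdvP [Adv recently]] [VP [AdvP [Adv recently]] [VP [VP [V waited] [NP [Pron she]]] [PP [P in] [NP [Det this] [N park]]]]]]]
The difference turns on whether NP → NP PP is used at the relevant span, versus an alternative expansion of NP.

4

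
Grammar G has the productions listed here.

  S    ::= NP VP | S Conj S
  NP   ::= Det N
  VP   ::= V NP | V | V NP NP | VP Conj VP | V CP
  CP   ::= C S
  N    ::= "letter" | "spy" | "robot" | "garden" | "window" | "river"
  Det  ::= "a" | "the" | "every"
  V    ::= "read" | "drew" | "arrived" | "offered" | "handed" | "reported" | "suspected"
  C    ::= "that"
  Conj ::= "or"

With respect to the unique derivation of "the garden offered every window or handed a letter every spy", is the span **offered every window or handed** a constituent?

[S [NP [Det the] [N garden]] [VP [VP [V offered] [NP [Det every] [N window]]] [Conj or] [VP [V handed] [NP [Det a] [N letter]] [NP [Det every] [N spy]]]]]
The smallest constituent containing 'offered every window or handed' is the VP spanning 'offered every window or handed a letter every spy'; no single node in the tree dominates exactly the given words.

No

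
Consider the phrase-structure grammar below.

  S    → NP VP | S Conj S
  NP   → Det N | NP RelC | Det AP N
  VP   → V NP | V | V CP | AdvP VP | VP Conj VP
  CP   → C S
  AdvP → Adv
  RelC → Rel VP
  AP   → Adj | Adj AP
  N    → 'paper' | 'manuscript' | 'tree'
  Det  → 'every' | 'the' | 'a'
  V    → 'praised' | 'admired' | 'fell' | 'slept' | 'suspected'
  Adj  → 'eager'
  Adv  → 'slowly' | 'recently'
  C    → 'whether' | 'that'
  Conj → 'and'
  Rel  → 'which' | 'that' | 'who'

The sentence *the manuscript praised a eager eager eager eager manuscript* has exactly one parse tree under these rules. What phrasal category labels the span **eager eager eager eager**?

[S [NP [Det the] [N manuscript]] [VP [V praised] [NP [Det a] [AP [Adj eager] [AP [Adj eager] [AP [Adj eager] [AP [Adj eager]]]]] [N manuscript]]]]
The span 'eager eager eager eager' is the AP node built by AP → Adj AP.

AP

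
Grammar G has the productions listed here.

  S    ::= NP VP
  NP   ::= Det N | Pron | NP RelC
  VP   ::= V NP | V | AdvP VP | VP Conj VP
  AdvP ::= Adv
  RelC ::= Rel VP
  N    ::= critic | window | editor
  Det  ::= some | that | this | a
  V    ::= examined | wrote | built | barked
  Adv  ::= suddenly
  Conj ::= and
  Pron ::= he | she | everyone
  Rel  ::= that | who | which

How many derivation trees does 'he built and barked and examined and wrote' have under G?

5

Two of the 5 distinct bracketings:
[S [NP [Pron he]] [VP [VP [V built]] [Conj and] [VP [VP [V barked]] [Conj and] [VP [VP [V examined]] [Conj and] [VP [V wrote]]]]]]
[S [NP [Pron he]] [VP [VP [V built]] [Conj and] [VP [VP [VP [V barked]] [Conj and] [VP [V examined]]] [Conj and] [VP [V wrote]]]]]
The trees differ in how a recursive rule is bracketed over the same span.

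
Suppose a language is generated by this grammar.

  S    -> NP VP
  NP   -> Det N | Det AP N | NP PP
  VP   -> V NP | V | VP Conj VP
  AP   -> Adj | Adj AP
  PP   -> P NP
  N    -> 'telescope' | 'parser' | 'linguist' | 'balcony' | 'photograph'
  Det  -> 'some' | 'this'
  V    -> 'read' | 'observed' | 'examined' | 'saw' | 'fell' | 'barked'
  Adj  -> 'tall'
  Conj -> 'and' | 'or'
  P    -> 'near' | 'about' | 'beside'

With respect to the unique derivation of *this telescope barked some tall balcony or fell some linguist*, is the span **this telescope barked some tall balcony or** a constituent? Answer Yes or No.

No

[S [NP [Det this] [N telescope]] [VP [VP [V barked] [NP [Det some] [AP [Adj tall]] [N balcony]]] [Conj or] [VP [V fell] [NP [Det some] [N linguist]]]]]
The smallest constituent containing 'this telescope barked some tall balcony or' is the S spanning 'this telescope barked some tall balcony or fell some linguist'; no single node in the tree dominates exactly the given words.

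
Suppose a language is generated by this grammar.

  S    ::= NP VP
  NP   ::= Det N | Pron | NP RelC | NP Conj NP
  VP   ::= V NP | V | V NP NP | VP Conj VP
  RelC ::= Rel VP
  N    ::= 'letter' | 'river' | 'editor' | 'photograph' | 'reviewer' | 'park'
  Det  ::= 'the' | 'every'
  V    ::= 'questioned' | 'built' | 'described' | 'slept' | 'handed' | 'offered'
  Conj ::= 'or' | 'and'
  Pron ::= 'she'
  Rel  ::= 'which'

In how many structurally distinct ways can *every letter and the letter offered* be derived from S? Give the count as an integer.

[S [NP [NP [Det every] [N letter]] [Conj and] [NP [Det the] [N letter]]] [VP [V offered]]]
No rule offers an alternative attachment or grouping for any span, so this is the only derivation.

1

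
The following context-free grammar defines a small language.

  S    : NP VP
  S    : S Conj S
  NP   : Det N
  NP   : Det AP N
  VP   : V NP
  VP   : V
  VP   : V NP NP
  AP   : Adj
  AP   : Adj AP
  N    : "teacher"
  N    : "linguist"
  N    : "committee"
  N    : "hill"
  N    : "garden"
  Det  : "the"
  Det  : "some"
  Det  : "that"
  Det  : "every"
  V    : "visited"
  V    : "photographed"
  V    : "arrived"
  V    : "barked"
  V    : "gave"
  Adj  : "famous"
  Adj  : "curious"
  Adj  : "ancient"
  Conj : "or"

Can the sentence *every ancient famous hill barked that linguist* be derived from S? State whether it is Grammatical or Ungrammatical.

Grammatical

S
  NP
    Det: every
    AP
      Adj: ancient
      AP
        Adj: famous
    N: hill
  VP
    V: barked
    NP
      Det: that
      N: linguist
Each bracket corresponds to one application of a listed rule, so the string is derivable from S.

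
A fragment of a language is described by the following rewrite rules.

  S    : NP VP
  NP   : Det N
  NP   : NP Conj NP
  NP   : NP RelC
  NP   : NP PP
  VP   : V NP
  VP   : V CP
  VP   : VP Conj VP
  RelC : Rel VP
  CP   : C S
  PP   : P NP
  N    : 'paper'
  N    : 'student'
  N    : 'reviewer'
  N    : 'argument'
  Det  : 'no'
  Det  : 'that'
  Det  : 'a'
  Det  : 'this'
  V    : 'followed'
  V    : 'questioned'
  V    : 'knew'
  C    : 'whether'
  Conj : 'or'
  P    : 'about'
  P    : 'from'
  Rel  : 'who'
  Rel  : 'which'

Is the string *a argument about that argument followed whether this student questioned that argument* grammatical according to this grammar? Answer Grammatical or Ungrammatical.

[S [NP [NP [Det a] [N argument]] [PP [P about] [NP [Det that] [N argument]]]] [VP [V followed] [CP [C whether] [S [NP [Det this] [N student]] [VP [V questioned] [NP [Det that] [N argument]]]]]]]
The bracketing above is licensed at every node by one of the given productions, with S at the root.

Grammatical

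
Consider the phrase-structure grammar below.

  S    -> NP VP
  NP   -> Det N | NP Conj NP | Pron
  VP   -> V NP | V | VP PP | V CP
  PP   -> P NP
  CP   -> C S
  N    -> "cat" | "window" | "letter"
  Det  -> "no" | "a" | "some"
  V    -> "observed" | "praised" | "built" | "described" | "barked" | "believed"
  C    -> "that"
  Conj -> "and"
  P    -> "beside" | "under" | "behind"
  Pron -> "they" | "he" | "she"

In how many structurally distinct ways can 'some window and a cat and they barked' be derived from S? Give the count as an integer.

The two bracketings:
[S [NP [NP [Det some] [N window]] [Conj and] [NP [NP [Det a] [N cat]] [Conj and] [NP [Pron they]]]] [VP [V barked]]]
[S [NP [NP [NP [Det some] [N window]] [Conj and] [NP [Det a] [N cat]]] [Conj and] [NP [Pron they]]] [VP [V barked]]]
The trees differ in how a recursive rule is bracketed over the same span.

2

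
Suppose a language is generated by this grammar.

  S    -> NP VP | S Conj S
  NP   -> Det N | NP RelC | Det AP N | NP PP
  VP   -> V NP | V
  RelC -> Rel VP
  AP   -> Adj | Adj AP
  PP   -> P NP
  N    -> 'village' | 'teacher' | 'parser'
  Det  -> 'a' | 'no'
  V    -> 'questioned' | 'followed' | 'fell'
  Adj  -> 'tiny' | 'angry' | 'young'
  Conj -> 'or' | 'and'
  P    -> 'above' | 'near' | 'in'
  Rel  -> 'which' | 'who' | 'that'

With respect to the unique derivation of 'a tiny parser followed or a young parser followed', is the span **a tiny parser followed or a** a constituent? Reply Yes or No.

[S [S [NP [Det a] [AP [Adj tiny]] [N parser]] [VP [V followed]]] [Conj or] [S [NP [Det a] [AP [Adj young]] [N parser]] [VP [V followed]]]]
The smallest constituent containing 'a tiny parser followed or a' is the S spanning 'a tiny parser followed or a young parser followed'; no single node in the tree dominates exactly the given words.

No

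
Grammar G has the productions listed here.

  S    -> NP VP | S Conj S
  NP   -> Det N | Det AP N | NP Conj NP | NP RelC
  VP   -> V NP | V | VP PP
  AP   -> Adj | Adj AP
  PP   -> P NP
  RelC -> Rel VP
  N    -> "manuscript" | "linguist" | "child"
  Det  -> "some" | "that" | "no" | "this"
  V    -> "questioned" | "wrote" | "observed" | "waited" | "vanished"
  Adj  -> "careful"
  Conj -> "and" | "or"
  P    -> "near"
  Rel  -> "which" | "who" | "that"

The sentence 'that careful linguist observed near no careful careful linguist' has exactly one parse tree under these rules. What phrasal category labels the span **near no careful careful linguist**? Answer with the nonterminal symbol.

PP

[S [NP [Det that] [AP [Adj careful]] [N linguist]] [VP [VP [V observed]] [PP [P near] [NP [Det no] [AP [Adj careful] [AP [Adj careful]]] [N linguist]]]]]
The span 'near no careful careful linguist' is the PP node built by PP → P NP.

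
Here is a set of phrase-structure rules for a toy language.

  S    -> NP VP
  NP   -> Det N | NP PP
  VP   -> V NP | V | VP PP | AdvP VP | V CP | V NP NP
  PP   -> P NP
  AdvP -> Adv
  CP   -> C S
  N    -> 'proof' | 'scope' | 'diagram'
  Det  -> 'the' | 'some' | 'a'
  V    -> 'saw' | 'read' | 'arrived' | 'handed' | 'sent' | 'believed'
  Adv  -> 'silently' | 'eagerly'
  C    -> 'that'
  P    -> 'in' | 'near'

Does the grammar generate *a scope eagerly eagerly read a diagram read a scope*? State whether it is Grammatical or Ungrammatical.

For S → NP VP, the only prefix that parses as NP is 'a scope', but the remainder 'eagerly eagerly read a diagram read a scope' is not a VP under these rules.

Ungrammatical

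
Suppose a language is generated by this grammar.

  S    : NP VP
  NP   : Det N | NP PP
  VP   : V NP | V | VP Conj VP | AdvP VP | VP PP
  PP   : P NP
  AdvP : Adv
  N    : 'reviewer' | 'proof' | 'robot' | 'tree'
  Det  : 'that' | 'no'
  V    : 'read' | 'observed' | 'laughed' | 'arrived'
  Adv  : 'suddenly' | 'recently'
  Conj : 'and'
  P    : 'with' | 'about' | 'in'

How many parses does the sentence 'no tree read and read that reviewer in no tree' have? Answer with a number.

Two of the 3 distinct bracketings:
[S [NP [Det no] [N tree]] [VP [VP [V read]] [Conj and] [VP [V read] [NP [NP [Det that] [N reviewer]] [PP [P in] [NP [Det no] [N tree]]]]]]]
[S [NP [Det no] [N tree]] [VP [VP [V read]] [Conj and] [VP [VP [V read] [NP [Det that] [N reviewer]]] [PP [P in] [NP [Det no] [N tree]]]]]]
The difference turns on whether NP → NP PP is used at the relevant span, versus an alternative expansion of NP.

3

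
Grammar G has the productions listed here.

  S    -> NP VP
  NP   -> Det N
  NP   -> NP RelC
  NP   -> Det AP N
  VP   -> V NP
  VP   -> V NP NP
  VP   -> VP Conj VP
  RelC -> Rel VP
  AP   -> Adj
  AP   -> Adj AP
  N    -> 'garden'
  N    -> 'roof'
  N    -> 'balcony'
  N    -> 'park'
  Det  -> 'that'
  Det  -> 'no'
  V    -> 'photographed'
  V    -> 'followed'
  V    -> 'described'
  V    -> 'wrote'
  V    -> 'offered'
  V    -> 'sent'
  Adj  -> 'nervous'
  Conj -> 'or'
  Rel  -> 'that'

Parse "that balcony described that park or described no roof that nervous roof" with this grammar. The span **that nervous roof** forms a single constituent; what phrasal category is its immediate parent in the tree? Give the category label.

VP

[S [NP [Det that] [N balcony]] [VP [VP [V described] [NP [Det that] [N park]]] [Conj or] [VP [V described] [NP [Det no] [N roof]] [NP [Det that] [AP [Adj nervous]] [N roof]]]]]
The span 'that nervous roof' is the NP node built by NP → Det AP N.
Its mother is the VP built by VP → V NP NP.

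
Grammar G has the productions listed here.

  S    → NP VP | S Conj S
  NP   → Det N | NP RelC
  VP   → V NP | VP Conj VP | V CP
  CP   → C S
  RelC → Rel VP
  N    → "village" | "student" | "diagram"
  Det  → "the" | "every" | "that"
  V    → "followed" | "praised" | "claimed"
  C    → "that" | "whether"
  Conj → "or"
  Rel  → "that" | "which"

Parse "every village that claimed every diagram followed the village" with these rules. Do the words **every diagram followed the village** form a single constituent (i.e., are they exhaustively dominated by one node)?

[S [NP [NP [Det every] [N village]] [RelC [Rel that] [VP [V claimed] [NP [Det every] [N diagram]]]]] [VP [V followed] [NP [Det the] [N village]]]]
The smallest constituent containing 'every diagram followed the village' is the S spanning 'every village that claimed every diagram followed the village'; no single node in the tree dominates exactly the given words.

No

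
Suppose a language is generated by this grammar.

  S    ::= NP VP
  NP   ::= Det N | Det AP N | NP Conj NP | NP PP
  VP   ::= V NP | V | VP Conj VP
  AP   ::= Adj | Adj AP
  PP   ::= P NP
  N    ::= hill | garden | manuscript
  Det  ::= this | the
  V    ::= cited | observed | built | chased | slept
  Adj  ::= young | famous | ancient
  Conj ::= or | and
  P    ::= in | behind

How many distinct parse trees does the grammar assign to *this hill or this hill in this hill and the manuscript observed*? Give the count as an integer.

5

Two of the 5 distinct bracketings:
[S [NP [NP [Det this] [N hill]] [Conj or] [NP [NP [NP [Det this] [N hill]] [PP [P in] [NP [Det this] [N hill]]]] [Conj and] [NP [Det the] [N manuscript]]]] [VP [V observed]]]
[S [NP [NP [Det this] [N hill]] [Conj or] [NP [NP [Det this] [N hill]] [PP [P in] [NP [NP [Det this] [N hill]] [Conj and] [NP [Det the] [N manuscript]]]]]] [VP [V observed]]]
The trees differ in how a recursive rule is bracketed over the same span.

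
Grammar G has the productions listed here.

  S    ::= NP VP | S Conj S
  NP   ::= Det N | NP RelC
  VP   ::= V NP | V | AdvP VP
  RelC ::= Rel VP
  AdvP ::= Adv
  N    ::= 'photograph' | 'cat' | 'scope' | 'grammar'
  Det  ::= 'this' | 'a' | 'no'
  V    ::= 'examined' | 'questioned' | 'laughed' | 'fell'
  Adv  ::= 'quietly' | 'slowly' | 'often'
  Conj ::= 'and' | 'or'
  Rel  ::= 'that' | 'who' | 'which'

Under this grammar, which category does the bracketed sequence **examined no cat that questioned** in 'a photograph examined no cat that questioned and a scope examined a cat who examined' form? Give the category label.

VP

S
  S
    NP
      Det: a
      N: photograph
    VP
      V: examined
      NP
        NP
          Det: no
          N: cat
        RelC
          Rel: that
          VP
            V: questioned
  Conj: and
  S
    NP
      Det: a
      N: scope
    VP
      V: examined
      NP
        NP
          Det: a
          N: cat
        RelC
          Rel: who
          VP
            V: examined
The span 'examined no cat that questioned' is the VP node built by VP → V NP.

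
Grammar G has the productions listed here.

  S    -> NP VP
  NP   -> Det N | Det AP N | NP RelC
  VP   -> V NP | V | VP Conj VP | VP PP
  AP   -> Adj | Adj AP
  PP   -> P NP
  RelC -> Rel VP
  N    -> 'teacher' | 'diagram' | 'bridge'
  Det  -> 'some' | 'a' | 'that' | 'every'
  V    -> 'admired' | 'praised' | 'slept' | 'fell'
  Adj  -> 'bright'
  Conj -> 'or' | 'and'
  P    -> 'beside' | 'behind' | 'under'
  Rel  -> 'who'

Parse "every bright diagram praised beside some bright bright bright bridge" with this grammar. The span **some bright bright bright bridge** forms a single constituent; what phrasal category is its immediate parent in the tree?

[S [NP [Det every] [AP [Adj bright]] [N diagram]] [VP [VP [V praised]] [PP [P beside] [NP [Det some] [AP [Adj bright] [AP [Adj bright] [AP [Adj bright]]]] [N bridge]]]]]
The span 'some bright bright bright bridge' is the NP node built by NP → Det AP N.
Its mother is the PP built by PP → P NP.

PP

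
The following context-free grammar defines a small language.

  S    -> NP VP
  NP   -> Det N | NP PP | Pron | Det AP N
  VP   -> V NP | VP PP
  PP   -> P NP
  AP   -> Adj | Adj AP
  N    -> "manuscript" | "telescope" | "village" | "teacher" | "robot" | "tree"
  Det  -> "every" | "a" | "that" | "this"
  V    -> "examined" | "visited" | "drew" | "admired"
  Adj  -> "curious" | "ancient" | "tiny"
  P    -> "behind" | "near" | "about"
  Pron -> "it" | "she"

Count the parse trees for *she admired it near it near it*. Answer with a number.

5

Two of the 5 distinct bracketings:
[S [NP [Pron she]] [VP [V admired] [NP [NP [Pron it]] [PP [P near] [NP [NP [Pron it]] [PP [P near] [NP [Pron it]]]]]]]]
[S [NP [Pron she]] [VP [V admired] [NP [NP [NP [Pron it]] [PP [P near] [NP [Pron it]]]] [PP [P near] [NP [Pron it]]]]]]
The trees differ in how a recursive rule is bracketed over the same span.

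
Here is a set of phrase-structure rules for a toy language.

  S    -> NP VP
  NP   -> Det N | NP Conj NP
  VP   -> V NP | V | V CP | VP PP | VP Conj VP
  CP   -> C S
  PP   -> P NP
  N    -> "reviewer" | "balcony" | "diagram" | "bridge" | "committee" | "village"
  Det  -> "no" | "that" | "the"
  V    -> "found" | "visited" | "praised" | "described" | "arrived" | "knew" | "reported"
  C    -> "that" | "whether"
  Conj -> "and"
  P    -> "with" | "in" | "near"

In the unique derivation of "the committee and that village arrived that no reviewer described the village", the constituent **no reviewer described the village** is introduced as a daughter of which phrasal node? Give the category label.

[S [NP [NP [Det the] [N committee]] [Conj and] [NP [Det that] [N village]]] [VP [V arrived] [CP [C that] [S [NP [Det no] [N reviewer]] [VP [V described] [NP [Det the] [N village]]]]]]]
The span 'no reviewer described the village' is the S node built by S → NP VP.
Its mother is the CP built by CP → C S.

CP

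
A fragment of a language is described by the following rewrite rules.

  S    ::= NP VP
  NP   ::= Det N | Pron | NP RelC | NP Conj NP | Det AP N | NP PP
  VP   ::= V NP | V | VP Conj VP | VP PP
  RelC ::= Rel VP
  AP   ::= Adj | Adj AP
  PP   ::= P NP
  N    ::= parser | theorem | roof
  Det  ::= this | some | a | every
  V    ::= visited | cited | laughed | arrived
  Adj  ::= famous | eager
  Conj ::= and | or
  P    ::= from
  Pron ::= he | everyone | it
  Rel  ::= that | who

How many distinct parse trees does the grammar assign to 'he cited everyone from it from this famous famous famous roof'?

5

Two of the 5 distinct bracketings:
[S [NP [Pron he]] [VP [V cited] [NP [NP [Pron everyone]] [PP [P from] [NP [NP [Pron it]] [PP [P from] [NP [Det this] [AP [Adj famous] [AP [Adj famous] [AP [Adj famous]]]] [N roof]]]]]]]]
[S [NP [Pron he]] [VP [V cited] [NP [NP [NP [Pron everyone]] [PP [P from] [NP [Pron it]]]] [PP [P from] [NP [Det this] [AP [Adj famous] [AP [Adj famous] [AP [Adj famous]]]] [N roof]]]]]]
The trees differ in how a recursive rule is bracketed over the same span.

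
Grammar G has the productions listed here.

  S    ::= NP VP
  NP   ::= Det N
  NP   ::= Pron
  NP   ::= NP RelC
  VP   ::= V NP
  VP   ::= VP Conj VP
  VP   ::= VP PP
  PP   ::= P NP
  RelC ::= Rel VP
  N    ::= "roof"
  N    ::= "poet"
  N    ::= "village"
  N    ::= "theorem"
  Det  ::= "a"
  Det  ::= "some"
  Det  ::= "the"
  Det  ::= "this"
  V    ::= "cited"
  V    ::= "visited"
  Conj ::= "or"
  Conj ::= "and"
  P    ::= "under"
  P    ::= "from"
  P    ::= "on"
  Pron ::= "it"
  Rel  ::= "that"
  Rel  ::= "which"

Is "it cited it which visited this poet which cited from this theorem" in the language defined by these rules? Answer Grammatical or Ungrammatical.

A V word can never sit immediately before a P word in any string this grammar generates, so the substring 'cited from' rules out a derivation.

Ungrammatical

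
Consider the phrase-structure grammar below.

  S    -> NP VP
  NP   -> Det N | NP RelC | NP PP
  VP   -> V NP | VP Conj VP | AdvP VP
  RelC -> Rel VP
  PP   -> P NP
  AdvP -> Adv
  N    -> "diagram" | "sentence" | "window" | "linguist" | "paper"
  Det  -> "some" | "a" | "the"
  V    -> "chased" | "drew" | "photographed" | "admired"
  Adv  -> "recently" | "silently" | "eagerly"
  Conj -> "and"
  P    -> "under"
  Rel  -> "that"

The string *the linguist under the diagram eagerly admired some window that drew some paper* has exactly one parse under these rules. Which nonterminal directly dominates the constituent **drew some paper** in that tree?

S
  NP
    NP
      Det: the
      N: linguist
    PP
      P: under
      NP
        Det: the
        N: diagram
  VP
    AdvP
      Adv: eagerly
    VP
      V: admired
      NP
        NP
          Det: some
          N: window
        RelC
          Rel: that
          VP
            V: drew
            NP
              Det: some
              N: paper
The span 'drew some paper' is the VP node built by VP → V NP.
Its mother is the RelC built by RelC → Rel VP.

RelC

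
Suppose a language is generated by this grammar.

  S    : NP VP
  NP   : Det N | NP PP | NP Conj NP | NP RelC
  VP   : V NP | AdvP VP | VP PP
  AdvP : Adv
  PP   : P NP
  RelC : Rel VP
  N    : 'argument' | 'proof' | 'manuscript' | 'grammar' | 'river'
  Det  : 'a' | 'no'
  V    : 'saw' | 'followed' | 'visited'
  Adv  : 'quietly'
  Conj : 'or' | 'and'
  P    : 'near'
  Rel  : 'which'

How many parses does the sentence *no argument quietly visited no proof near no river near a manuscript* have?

Two of the 9 distinct bracketings:
[S [NP [Det no] [N argument]] [VP [AdvP [Adv quietly]] [VP [V visited] [NP [NP [Det no] [N proof]] [PP [P near] [NP [NP [Det no] [N river]] [PP [P near] [NP [Det a] [N manuscript]]]]]]]]]
[S [NP [Det no] [N argument]] [VP [AdvP [Adv quietly]] [VP [V visited] [NP [NP [NP [Det no] [N proof]] [PP [P near] [NP [Det no] [N river]]]] [PP [P near] [NP [Det a] [N manuscript]]]]]]]
The trees differ in how a recursive rule is bracketed over the same span.

9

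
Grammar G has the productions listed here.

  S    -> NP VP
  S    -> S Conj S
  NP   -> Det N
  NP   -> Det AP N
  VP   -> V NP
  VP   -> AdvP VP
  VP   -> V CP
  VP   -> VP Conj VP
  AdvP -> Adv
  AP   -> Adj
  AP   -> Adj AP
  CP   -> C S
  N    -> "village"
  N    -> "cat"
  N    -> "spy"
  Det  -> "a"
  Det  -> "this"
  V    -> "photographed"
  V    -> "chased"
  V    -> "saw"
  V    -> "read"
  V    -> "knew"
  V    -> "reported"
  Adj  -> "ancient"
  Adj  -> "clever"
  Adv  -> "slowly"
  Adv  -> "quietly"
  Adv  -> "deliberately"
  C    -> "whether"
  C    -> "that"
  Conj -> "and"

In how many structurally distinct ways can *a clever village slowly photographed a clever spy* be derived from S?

1

[S [NP [Det a] [AP [Adj clever]] [N village]] [VP [AdvP [Adv slowly]] [VP [V photographed] [NP [Det a] [AP [Adj clever]] [N spy]]]]]
No rule offers an alternative attachment or grouping for any span, so this is the only derivation.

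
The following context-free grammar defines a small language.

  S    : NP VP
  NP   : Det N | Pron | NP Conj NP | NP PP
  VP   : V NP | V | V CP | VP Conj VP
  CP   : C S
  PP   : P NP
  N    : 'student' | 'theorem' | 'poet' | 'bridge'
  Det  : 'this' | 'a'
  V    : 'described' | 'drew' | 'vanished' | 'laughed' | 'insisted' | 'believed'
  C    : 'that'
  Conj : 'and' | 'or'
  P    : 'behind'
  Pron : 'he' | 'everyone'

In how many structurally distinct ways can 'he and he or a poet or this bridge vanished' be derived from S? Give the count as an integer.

5

Two of the 5 distinct bracketings:
[S [NP [NP [Pron he]] [Conj and] [NP [NP [Pron he]] [Conj or] [NP [NP [Det a] [N poet]] [Conj or] [NP [Det this] [N bridge]]]]] [VP [V vanished]]]
[S [NP [NP [Pron he]] [Conj and] [NP [NP [NP [Pron he]] [Conj or] [NP [Det a] [N poet]]] [Conj or] [NP [Det this] [N bridge]]]] [VP [V vanished]]]
The trees differ in how a recursive rule is bracketed over the same span.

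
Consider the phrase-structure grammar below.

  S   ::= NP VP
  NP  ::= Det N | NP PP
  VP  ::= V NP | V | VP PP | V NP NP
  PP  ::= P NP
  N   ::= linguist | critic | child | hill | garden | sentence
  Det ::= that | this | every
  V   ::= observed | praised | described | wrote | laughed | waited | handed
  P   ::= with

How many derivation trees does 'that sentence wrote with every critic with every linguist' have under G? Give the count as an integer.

2

The two bracketings:
[S [NP [Det that] [N sentence]] [VP [VP [V wrote]] [PP [P with] [NP [NP [Det every] [N critic]] [PP [P with] [NP [Det every] [N linguist]]]]]]]
[S [NP [Det that] [N sentence]] [VP [VP [VP [V wrote]] [PP [P with] [NP [Det every] [N critic]]]] [PP [P with] [NP [Det every] [N linguist]]]]]
The difference turns on whether NP → NP PP is used at the relevant span, versus an alternative expansion of NP.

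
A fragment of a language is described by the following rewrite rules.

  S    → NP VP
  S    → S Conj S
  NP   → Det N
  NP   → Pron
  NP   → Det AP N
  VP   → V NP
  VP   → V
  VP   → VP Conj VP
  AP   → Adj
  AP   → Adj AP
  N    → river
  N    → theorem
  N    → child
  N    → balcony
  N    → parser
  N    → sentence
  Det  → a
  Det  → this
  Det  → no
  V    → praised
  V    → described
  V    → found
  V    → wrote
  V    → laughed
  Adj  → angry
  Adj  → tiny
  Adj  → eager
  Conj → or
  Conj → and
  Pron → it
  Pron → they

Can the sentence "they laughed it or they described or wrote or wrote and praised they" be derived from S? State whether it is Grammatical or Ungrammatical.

[S [S [NP [Pron they]] [VP [V laughed] [NP [Pron it]]]] [Conj or] [S [NP [Pron they]] [VP [VP [V described]] [Conj or] [VP [VP [V wrote]] [Conj or] [VP [VP [V wrote]] [Conj and] [VP [V praised] [NP [Pron they]]]]]]]]
The bracketing above is licensed at every node by one of the given productions, with S at the root.

Grammatical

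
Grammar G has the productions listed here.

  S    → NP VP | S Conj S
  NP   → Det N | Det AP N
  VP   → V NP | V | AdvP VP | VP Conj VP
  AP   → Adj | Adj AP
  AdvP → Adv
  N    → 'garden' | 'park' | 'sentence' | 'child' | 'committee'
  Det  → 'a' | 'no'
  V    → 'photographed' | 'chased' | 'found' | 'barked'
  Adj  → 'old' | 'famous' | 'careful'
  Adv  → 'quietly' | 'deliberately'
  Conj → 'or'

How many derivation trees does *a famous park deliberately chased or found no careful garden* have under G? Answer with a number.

2

The two bracketings:
[S [NP [Det a] [AP [Adj famous]] [N park]] [VP [AdvP [Adv deliberately]] [VP [VP [V chased]] [Conj or] [VP [V found] [NP [Det no] [AP [Adj careful]] [N garden]]]]]]
[S [NP [Det a] [AP [Adj famous]] [N park]] [VP [VP [AdvP [Adv deliberately]] [VP [V chased]]] [Conj or] [VP [V found] [NP [Det no] [AP [Adj careful]] [N garden]]]]]
The trees differ in how a recursive rule is bracketed over the same span.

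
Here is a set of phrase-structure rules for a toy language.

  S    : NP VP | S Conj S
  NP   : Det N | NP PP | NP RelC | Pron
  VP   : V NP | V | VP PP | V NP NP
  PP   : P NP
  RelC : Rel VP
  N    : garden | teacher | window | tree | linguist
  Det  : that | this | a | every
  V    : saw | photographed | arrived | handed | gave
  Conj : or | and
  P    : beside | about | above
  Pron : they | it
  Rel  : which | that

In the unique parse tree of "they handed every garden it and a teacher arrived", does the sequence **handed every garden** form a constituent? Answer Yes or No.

No

[S [S [NP [Pron they]] [VP [V handed] [NP [Det every] [N garden]] [NP [Pron it]]]] [Conj and] [S [NP [Det a] [N teacher]] [VP [V arrived]]]]
The smallest constituent containing 'handed every garden' is the VP spanning 'handed every garden it'; no single node in the tree dominates exactly the given words.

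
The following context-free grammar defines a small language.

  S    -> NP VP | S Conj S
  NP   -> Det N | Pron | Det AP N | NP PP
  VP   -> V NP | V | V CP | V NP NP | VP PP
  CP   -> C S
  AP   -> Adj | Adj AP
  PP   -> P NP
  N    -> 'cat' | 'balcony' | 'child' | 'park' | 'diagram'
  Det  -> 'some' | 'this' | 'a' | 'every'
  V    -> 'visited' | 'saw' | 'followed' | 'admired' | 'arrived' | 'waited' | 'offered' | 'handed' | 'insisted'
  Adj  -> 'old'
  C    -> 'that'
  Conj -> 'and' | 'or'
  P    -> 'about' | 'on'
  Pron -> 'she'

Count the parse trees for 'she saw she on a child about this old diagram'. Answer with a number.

5

Two of the 5 distinct bracketings:
[S [NP [Pron she]] [VP [V saw] [NP [NP [Pron she]] [PP [P on] [NP [NP [Det a] [N child]] [PP [P about] [NP [Det this] [AP [Adj old]] [N diagram]]]]]]]]
[S [NP [Pron she]] [VP [V saw] [NP [NP [NP [Pron she]] [PP [P on] [NP [Det a] [N child]]]] [PP [P about] [NP [Det this] [AP [Adj old]] [N diagram]]]]]]
The trees differ in how a recursive rule is bracketed over the same span.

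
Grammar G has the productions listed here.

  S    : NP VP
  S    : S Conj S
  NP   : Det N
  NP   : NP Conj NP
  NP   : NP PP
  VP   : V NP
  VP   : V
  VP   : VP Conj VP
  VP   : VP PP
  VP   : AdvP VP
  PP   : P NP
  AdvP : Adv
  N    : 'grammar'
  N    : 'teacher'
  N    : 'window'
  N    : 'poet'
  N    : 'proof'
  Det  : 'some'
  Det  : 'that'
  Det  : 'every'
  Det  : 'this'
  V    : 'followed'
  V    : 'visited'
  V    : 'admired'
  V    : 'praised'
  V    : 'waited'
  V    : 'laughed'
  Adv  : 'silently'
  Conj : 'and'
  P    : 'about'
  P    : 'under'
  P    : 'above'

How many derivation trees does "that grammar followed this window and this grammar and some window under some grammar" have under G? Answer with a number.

Two of the 7 distinct bracketings:
[S [NP [Det that] [N grammar]] [VP [V followed] [NP [NP [Det this] [N window]] [Conj and] [NP [NP [Det this] [N grammar]] [Conj and] [NP [NP [Det some] [N window]] [PP [P under] [NP [Det some] [N grammar]]]]]]]]
[S [NP [Det that] [N grammar]] [VP [V followed] [NP [NP [Det this] [N window]] [Conj and] [NP [NP [NP [Det this] [N grammar]] [Conj and] [NP [Det some] [N window]]] [PP [P under] [NP [Det some] [N grammar]]]]]]]
The trees differ in how a recursive rule is bracketed over the same span.

7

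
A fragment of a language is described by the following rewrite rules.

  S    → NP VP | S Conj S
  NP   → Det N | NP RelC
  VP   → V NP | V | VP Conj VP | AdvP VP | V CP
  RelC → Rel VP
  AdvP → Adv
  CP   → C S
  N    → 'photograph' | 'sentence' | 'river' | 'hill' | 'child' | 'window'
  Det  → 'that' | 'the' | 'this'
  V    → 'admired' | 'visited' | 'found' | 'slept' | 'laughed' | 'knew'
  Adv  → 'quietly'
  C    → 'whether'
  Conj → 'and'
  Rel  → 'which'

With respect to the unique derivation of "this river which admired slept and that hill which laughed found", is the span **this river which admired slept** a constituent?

[S [S [NP [NP [Det this] [N river]] [RelC [Rel which] [VP [V admired]]]] [VP [V slept]]] [Conj and] [S [NP [NP [Det that] [N hill]] [RelC [Rel which] [VP [V laughed]]]] [VP [V found]]]]
The words 'this river which admired slept' are exhaustively dominated by a single S node (built by S → NP VP), so they form a constituent.

Yes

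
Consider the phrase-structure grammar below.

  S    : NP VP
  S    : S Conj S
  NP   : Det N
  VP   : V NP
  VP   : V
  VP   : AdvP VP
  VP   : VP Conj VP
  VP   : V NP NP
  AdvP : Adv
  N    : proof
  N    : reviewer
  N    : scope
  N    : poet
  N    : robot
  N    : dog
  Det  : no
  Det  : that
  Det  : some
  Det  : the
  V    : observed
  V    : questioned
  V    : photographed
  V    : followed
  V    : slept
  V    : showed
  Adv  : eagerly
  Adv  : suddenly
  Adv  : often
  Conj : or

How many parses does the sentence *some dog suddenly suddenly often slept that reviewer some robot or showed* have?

4

Two of the 4 distinct bracketings:
[S [NP [Det some] [N dog]] [VP [AdvP [Adv suddenly]] [VP [AdvP [Adv suddenly]] [VP [AdvP [Adv often]] [VP [VP [V slept] [NP [Det that] [N reviewer]] [NP [Det some] [N robot]]] [Conj or] [VP [V showed]]]]]]]
[S [NP [Det some] [N dog]] [VP [AdvP [Adv suddenly]] [VP [AdvP [Adv suddenly]] [VP [VP [AdvP [Adv often]] [VP [V slept] [NP [Det that] [N reviewer]] [NP [Det some] [N robot]]]] [Conj or] [VP [V showed]]]]]]
The trees differ in how a recursive rule is bracketed over the same span.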